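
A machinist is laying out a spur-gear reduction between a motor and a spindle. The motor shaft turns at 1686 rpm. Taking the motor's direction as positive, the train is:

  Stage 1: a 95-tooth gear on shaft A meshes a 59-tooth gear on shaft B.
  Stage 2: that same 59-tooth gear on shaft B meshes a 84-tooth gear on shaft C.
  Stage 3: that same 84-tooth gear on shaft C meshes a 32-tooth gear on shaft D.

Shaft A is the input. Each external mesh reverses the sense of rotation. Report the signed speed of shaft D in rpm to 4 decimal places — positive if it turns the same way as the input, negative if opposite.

-5005.3125 rpm (opposite to input, |ω| = 5005.3125 rpm)

Stage 1 [95T→59T]: ω = 1686.0000×95/59 = 2714.7458 rpm, dir flips to −; running = −2714.7458
Stage 2 [59T→84T]: ω = 2714.7458×59/84 = 1906.7857 rpm, dir flips to +; running = +1906.7857
Stage 3 [84T→32T]: ω = 1906.7857×84/32 = 5005.3125 rpm, dir flips to −; running = −5005.3125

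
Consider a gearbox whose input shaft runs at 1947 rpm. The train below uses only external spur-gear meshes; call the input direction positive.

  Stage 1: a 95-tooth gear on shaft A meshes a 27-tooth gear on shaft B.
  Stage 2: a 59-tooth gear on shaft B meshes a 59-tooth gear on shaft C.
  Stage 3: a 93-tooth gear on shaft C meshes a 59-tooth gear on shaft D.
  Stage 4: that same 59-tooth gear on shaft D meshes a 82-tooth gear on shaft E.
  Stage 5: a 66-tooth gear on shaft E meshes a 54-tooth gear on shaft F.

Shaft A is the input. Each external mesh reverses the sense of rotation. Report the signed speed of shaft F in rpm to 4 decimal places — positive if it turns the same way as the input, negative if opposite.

Stage 1 [95T→27T]: ω = 1947.0000×95/27 = 6850.5556 rpm, dir flips to −; running = −6850.5556
Stage 2 [59T→59T]: ω = 6850.5556×59/59 = 6850.5556 rpm, dir flips to +; running = +6850.5556
Stage 3 [93T→59T]: ω = 6850.5556×93/59 = 10798.3333 rpm, dir flips to −; running = −10798.3333
Stage 4 [59T→82T]: ω = 10798.3333×59/82 = 7769.5325 rpm, dir flips to +; running = +7769.5325
Stage 5 [66T→54T]: ω = 7769.5325×66/54 = 9496.0953 rpm, dir flips to −; running = −9496.0953

-9496.0953 rpm (opposite to input, |ω| = 9496.0953 rpm)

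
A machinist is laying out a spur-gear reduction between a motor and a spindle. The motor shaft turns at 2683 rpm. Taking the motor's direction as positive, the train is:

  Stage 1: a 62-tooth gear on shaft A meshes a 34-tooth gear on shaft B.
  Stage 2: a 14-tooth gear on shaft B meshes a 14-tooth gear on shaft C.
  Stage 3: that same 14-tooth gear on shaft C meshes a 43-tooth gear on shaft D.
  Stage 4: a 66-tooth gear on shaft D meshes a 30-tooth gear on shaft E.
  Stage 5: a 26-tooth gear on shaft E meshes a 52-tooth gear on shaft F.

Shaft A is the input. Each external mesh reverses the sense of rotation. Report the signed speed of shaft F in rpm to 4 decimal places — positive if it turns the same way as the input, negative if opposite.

Stage 1 [62T→34T]: ω = 2683.0000×62/34 = 4892.5294 rpm, dir flips to −; running = −4892.5294
Stage 2 [14T→14T]: ω = 4892.5294×14/14 = 4892.5294 rpm, dir flips to +; running = +4892.5294
Stage 3 [14T→43T]: ω = 4892.5294×14/43 = 1592.9166 rpm, dir flips to −; running = −1592.9166
Stage 4 [66T→30T]: ω = 1592.9166×66/30 = 3504.4164 rpm, dir flips to +; running = +3504.4164
Stage 5 [26T→52T]: ω = 3504.4164×26/52 = 1752.2082 rpm, dir flips to −; running = −1752.2082

-1752.2082 rpm (opposite to input, |ω| = 1752.2082 rpm)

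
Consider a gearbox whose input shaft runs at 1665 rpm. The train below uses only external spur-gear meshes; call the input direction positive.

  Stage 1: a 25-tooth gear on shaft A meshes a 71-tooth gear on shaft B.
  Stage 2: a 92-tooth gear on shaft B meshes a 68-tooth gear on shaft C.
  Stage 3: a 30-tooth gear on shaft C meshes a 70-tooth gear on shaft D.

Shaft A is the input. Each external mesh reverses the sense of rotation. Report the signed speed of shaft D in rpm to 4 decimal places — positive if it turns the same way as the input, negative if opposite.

-339.9367 rpm (opposite to input, |ω| = 339.9367 rpm)

Stage 1 [25T→71T]: ω = 1665.0000×25/71 = 586.2676 rpm, dir flips to −; running = −586.2676
Stage 2 [92T→68T]: ω = 586.2676×92/68 = 793.1856 rpm, dir flips to +; running = +793.1856
Stage 3 [30T→70T]: ω = 793.1856×30/70 = 339.9367 rpm, dir flips to −; running = −339.9367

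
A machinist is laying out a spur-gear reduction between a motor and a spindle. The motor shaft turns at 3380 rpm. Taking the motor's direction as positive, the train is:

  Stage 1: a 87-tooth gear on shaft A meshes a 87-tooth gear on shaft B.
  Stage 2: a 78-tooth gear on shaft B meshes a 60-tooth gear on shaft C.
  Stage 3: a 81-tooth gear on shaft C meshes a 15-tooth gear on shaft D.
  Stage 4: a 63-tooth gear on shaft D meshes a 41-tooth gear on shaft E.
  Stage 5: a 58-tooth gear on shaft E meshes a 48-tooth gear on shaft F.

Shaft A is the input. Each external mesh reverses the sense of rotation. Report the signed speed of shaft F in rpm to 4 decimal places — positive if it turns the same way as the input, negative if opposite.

Stage 1 [87T→87T]: ω = 3380.0000×87/87 = 3380.0000 rpm, dir flips to −; running = −3380.0000
Stage 2 [78T→60T]: ω = 3380.0000×78/60 = 4394.0000 rpm, dir flips to +; running = +4394.0000
Stage 3 [81T→15T]: ω = 4394.0000×81/15 = 23727.6000 rpm, dir flips to −; running = −23727.6000
Stage 4 [63T→41T]: ω = 23727.6000×63/41 = 36459.4829 rpm, dir flips to +; running = +36459.4829
Stage 5 [58T→48T]: ω = 36459.4829×58/48 = 44055.2085 rpm, dir flips to −; running = −44055.2085

-44055.2085 rpm (opposite to input, |ω| = 44055.2085 rpm)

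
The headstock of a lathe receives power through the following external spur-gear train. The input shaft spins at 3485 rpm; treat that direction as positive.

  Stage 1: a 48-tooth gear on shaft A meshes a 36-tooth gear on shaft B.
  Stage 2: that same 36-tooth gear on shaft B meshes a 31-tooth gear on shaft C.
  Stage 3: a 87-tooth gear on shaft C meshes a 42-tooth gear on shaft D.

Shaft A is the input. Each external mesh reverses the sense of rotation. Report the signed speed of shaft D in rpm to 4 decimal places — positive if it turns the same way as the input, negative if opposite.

-11177.6959 rpm (opposite to input, |ω| = 11177.6959 rpm)

Stage 1 [48T→36T]: ω = 3485.0000×48/36 = 4646.6667 rpm, dir flips to −; running = −4646.6667
Stage 2 [36T→31T]: ω = 4646.6667×36/31 = 5396.1290 rpm, dir flips to +; running = +5396.1290
Stage 3 [87T→42T]: ω = 5396.1290×87/42 = 11177.6959 rpm, dir flips to −; running = −11177.6959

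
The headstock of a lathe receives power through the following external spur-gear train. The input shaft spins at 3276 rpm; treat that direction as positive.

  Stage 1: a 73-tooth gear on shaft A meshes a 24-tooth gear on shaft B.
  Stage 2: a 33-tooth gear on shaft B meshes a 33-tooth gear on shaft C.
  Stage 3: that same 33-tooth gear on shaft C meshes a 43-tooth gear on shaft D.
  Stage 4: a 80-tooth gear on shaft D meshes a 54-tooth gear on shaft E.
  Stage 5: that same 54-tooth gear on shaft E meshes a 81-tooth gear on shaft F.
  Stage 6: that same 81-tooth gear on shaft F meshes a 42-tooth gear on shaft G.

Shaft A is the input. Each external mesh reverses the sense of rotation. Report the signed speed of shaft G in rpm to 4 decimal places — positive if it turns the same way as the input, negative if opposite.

Stage 1 [73T→24T]: ω = 3276.0000×73/24 = 9964.5000 rpm, dir flips to −; running = −9964.5000
Stage 2 [33T→33T]: ω = 9964.5000×33/33 = 9964.5000 rpm, dir flips to +; running = +9964.5000
Stage 3 [33T→43T]: ω = 9964.5000×33/43 = 7647.1744 rpm, dir flips to −; running = −7647.1744
Stage 4 [80T→54T]: ω = 7647.1744×80/54 = 11329.1473 rpm, dir flips to +; running = +11329.1473
Stage 5 [54T→81T]: ω = 11329.1473×54/81 = 7552.7649 rpm, dir flips to −; running = −7552.7649
Stage 6 [81T→42T]: ω = 7552.7649×81/42 = 14566.0465 rpm, dir flips to +; running = +14566.0465

+14566.0465 rpm (same as input, |ω| = 14566.0465 rpm)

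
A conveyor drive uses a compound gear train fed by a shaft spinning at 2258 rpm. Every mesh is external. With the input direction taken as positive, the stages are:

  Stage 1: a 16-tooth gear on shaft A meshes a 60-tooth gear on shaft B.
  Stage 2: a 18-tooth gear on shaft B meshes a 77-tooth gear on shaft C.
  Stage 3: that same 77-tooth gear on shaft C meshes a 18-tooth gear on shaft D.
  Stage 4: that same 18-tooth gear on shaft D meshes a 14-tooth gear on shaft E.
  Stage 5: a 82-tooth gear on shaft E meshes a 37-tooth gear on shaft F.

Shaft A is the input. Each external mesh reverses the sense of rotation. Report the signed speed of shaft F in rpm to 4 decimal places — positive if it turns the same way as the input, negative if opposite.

Stage 1 [16T→60T]: ω = 2258.0000×16/60 = 602.1333 rpm, dir flips to −; running = −602.1333
Stage 2 [18T→77T]: ω = 602.1333×18/77 = 140.7584 rpm, dir flips to +; running = +140.7584
Stage 3 [77T→18T]: ω = 140.7584×77/18 = 602.1333 rpm, dir flips to −; running = −602.1333
Stage 4 [18T→14T]: ω = 602.1333×18/14 = 774.1714 rpm, dir flips to +; running = +774.1714
Stage 5 [82T→37T]: ω = 774.1714×82/37 = 1715.7313 rpm, dir flips to −; running = −1715.7313

-1715.7313 rpm (opposite to input, |ω| = 1715.7313 rpm)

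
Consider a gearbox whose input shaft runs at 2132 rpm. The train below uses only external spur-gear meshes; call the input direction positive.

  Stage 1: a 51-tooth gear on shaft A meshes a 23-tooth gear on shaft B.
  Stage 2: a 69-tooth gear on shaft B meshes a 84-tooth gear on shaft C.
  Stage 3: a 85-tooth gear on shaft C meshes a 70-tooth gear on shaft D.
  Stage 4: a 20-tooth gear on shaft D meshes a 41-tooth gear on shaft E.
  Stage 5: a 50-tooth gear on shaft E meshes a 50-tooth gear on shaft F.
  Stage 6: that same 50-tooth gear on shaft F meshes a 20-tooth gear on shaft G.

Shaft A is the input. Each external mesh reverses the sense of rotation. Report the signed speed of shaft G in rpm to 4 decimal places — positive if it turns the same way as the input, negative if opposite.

Stage 1 [51T→23T]: ω = 2132.0000×51/23 = 4727.4783 rpm, dir flips to −; running = −4727.4783
Stage 2 [69T→84T]: ω = 4727.4783×69/84 = 3883.2857 rpm, dir flips to +; running = +3883.2857
Stage 3 [85T→70T]: ω = 3883.2857×85/70 = 4715.4184 rpm, dir flips to −; running = −4715.4184
Stage 4 [20T→41T]: ω = 4715.4184×20/41 = 2300.2041 rpm, dir flips to +; running = +2300.2041
Stage 5 [50T→50T]: ω = 2300.2041×50/50 = 2300.2041 rpm, dir flips to −; running = −2300.2041
Stage 6 [50T→20T]: ω = 2300.2041×50/20 = 5750.5102 rpm, dir flips to +; running = +5750.5102

+5750.5102 rpm (same as input, |ω| = 5750.5102 rpm)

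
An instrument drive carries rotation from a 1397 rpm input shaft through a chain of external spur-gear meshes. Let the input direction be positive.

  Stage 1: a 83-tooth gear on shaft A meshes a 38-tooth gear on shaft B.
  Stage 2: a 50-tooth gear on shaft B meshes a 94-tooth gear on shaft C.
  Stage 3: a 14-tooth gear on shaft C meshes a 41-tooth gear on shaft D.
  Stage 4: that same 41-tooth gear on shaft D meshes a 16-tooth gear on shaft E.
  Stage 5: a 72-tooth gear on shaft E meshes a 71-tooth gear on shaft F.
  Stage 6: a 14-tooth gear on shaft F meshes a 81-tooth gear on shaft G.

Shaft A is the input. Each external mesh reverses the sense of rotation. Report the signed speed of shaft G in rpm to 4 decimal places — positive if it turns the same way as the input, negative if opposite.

Stage 1 [83T→38T]: ω = 1397.0000×83/38 = 3051.3421 rpm, dir flips to −; running = −3051.3421
Stage 2 [50T→94T]: ω = 3051.3421×50/94 = 1623.0543 rpm, dir flips to +; running = +1623.0543
Stage 3 [14T→41T]: ω = 1623.0543×14/41 = 554.2137 rpm, dir flips to −; running = −554.2137
Stage 4 [41T→16T]: ω = 554.2137×41/16 = 1420.1725 rpm, dir flips to +; running = +1420.1725
Stage 5 [72T→71T]: ω = 1420.1725×72/71 = 1440.1750 rpm, dir flips to −; running = −1440.1750
Stage 6 [14T→81T]: ω = 1440.1750×14/81 = 248.9191 rpm, dir flips to +; running = +248.9191

+248.9191 rpm (same as input, |ω| = 248.9191 rpm)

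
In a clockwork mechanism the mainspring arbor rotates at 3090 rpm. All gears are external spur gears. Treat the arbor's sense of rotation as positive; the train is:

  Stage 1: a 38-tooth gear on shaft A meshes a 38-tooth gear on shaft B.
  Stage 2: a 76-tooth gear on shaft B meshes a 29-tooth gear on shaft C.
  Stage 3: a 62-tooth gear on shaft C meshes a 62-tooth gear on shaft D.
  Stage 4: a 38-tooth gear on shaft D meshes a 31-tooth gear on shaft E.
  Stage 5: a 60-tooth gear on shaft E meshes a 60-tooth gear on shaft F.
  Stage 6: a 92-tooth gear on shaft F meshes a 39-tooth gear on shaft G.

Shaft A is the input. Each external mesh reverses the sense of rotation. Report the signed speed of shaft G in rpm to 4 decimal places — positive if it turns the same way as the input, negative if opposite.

+23416.3498 rpm (same as input, |ω| = 23416.3498 rpm)

Stage 1 [38T→38T]: ω = 3090.0000×38/38 = 3090.0000 rpm, dir flips to −; running = −3090.0000
Stage 2 [76T→29T]: ω = 3090.0000×76/29 = 8097.9310 rpm, dir flips to +; running = +8097.9310
Stage 3 [62T→62T]: ω = 8097.9310×62/62 = 8097.9310 rpm, dir flips to −; running = −8097.9310
Stage 4 [38T→31T]: ω = 8097.9310×38/31 = 9926.4961 rpm, dir flips to +; running = +9926.4961
Stage 5 [60T→60T]: ω = 9926.4961×60/60 = 9926.4961 rpm, dir flips to −; running = −9926.4961
Stage 6 [92T→39T]: ω = 9926.4961×92/39 = 23416.3498 rpm, dir flips to +; running = +23416.3498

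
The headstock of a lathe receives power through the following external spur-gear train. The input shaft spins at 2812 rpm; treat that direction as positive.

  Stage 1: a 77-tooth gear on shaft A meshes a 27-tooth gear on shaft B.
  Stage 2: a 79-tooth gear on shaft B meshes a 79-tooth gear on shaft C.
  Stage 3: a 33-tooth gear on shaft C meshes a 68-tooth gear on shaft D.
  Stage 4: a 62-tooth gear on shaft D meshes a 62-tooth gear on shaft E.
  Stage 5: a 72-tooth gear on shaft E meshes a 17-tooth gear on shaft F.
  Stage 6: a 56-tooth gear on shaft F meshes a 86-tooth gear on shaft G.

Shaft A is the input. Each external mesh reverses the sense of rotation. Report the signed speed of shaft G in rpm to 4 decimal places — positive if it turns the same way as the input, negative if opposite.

Stage 1 [77T→27T]: ω = 2812.0000×77/27 = 8019.4074 rpm, dir flips to −; running = −8019.4074
Stage 2 [79T→79T]: ω = 8019.4074×79/79 = 8019.4074 rpm, dir flips to +; running = +8019.4074
Stage 3 [33T→68T]: ω = 8019.4074×33/68 = 3891.7712 rpm, dir flips to −; running = −3891.7712
Stage 4 [62T→62T]: ω = 3891.7712×62/62 = 3891.7712 rpm, dir flips to +; running = +3891.7712
Stage 5 [72T→17T]: ω = 3891.7712×72/17 = 16482.7958 rpm, dir flips to −; running = −16482.7958
Stage 6 [56T→86T]: ω = 16482.7958×56/86 = 10732.9833 rpm, dir flips to +; running = +10732.9833

+10732.9833 rpm (same as input, |ω| = 10732.9833 rpm)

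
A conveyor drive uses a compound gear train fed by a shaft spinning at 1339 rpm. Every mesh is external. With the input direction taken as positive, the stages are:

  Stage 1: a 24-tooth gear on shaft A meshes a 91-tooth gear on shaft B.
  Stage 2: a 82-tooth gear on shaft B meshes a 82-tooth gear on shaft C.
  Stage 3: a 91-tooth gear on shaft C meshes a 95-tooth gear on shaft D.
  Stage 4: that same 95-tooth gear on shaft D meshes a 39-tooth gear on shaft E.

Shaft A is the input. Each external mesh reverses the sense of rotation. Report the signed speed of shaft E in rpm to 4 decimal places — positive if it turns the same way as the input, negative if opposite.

+824.0000 rpm (same as input, |ω| = 824.0000 rpm)

Stage 1 [24T→91T]: ω = 1339.0000×24/91 = 353.1429 rpm, dir flips to −; running = −353.1429
Stage 2 [82T→82T]: ω = 353.1429×82/82 = 353.1429 rpm, dir flips to +; running = +353.1429
Stage 3 [91T→95T]: ω = 353.1429×91/95 = 338.2737 rpm, dir flips to −; running = −338.2737
Stage 4 [95T→39T]: ω = 338.2737×95/39 = 824.0000 rpm, dir flips to +; running = +824.0000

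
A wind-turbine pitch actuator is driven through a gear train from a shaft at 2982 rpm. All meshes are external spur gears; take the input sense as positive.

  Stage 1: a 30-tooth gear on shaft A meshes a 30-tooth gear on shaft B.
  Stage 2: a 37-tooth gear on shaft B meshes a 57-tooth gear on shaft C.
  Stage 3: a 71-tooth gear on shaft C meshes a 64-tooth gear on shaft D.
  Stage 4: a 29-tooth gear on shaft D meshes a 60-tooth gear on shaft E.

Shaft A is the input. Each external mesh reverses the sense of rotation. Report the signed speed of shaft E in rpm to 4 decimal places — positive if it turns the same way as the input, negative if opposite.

+1037.9098 rpm (same as input, |ω| = 1037.9098 rpm)

Stage 1 [30T→30T]: ω = 2982.0000×30/30 = 2982.0000 rpm, dir flips to −; running = −2982.0000
Stage 2 [37T→57T]: ω = 2982.0000×37/57 = 1935.6842 rpm, dir flips to +; running = +1935.6842
Stage 3 [71T→64T]: ω = 1935.6842×71/64 = 2147.3997 rpm, dir flips to −; running = −2147.3997
Stage 4 [29T→60T]: ω = 2147.3997×29/60 = 1037.9098 rpm, dir flips to +; running = +1037.9098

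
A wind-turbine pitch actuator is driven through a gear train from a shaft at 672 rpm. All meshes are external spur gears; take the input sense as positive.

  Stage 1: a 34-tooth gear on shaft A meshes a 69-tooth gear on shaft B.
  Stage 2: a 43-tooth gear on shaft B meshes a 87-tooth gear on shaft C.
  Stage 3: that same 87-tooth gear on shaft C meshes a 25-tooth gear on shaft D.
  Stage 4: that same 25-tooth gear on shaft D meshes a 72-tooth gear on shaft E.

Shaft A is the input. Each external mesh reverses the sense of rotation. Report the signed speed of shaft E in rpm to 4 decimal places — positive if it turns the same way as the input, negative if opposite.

+197.7585 rpm (same as input, |ω| = 197.7585 rpm)

Stage 1 [34T→69T]: ω = 672.0000×34/69 = 331.1304 rpm, dir flips to −; running = −331.1304
Stage 2 [43T→87T]: ω = 331.1304×43/87 = 163.6622 rpm, dir flips to +; running = +163.6622
Stage 3 [87T→25T]: ω = 163.6622×87/25 = 569.5443 rpm, dir flips to −; running = −569.5443
Stage 4 [25T→72T]: ω = 569.5443×25/72 = 197.7585 rpm, dir flips to +; running = +197.7585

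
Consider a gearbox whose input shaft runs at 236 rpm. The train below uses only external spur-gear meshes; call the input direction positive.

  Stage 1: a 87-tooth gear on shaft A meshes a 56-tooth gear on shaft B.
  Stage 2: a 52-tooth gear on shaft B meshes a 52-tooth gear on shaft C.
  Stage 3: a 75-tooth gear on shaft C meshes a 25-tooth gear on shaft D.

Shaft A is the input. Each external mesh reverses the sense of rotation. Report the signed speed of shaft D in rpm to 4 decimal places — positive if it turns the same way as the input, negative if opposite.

Stage 1 [87T→56T]: ω = 236.0000×87/56 = 366.6429 rpm, dir flips to −; running = −366.6429
Stage 2 [52T→52T]: ω = 366.6429×52/52 = 366.6429 rpm, dir flips to +; running = +366.6429
Stage 3 [75T→25T]: ω = 366.6429×75/25 = 1099.9286 rpm, dir flips to −; running = −1099.9286

-1099.9286 rpm (opposite to input, |ω| = 1099.9286 rpm)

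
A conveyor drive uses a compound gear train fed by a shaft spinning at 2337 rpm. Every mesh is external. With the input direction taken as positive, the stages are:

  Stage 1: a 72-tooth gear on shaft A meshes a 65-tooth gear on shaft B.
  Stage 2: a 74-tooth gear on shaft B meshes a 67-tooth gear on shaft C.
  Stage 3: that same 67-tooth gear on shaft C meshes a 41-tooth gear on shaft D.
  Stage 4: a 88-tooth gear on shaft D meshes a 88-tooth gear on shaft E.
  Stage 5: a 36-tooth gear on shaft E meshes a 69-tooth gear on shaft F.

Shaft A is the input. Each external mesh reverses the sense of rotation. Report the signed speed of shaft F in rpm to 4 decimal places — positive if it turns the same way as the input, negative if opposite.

-2437.6936 rpm (opposite to input, |ω| = 2437.6936 rpm)

Stage 1 [72T→65T]: ω = 2337.0000×72/65 = 2588.6769 rpm, dir flips to −; running = −2588.6769
Stage 2 [74T→67T]: ω = 2588.6769×74/67 = 2859.1357 rpm, dir flips to +; running = +2859.1357
Stage 3 [67T→41T]: ω = 2859.1357×67/41 = 4672.2462 rpm, dir flips to −; running = −4672.2462
Stage 4 [88T→88T]: ω = 4672.2462×88/88 = 4672.2462 rpm, dir flips to +; running = +4672.2462
Stage 5 [36T→69T]: ω = 4672.2462×36/69 = 2437.6936 rpm, dir flips to −; running = −2437.6936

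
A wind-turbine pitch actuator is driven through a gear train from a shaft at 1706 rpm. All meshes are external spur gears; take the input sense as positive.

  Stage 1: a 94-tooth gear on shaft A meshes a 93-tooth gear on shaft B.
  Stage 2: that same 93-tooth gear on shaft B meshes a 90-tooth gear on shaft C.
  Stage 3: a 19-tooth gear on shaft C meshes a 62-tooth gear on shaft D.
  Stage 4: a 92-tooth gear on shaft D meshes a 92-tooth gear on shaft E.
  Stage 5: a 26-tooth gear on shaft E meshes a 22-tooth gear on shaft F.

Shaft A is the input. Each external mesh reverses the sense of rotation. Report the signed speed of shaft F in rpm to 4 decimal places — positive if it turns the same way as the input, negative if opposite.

-645.3227 rpm (opposite to input, |ω| = 645.3227 rpm)

Stage 1 [94T→93T]: ω = 1706.0000×94/93 = 1724.3441 rpm, dir flips to −; running = −1724.3441
Stage 2 [93T→90T]: ω = 1724.3441×93/90 = 1781.8222 rpm, dir flips to +; running = +1781.8222
Stage 3 [19T→62T]: ω = 1781.8222×19/62 = 546.0423 rpm, dir flips to −; running = −546.0423
Stage 4 [92T→92T]: ω = 546.0423×92/92 = 546.0423 rpm, dir flips to +; running = +546.0423
Stage 5 [26T→22T]: ω = 546.0423×26/22 = 645.3227 rpm, dir flips to −; running = −645.3227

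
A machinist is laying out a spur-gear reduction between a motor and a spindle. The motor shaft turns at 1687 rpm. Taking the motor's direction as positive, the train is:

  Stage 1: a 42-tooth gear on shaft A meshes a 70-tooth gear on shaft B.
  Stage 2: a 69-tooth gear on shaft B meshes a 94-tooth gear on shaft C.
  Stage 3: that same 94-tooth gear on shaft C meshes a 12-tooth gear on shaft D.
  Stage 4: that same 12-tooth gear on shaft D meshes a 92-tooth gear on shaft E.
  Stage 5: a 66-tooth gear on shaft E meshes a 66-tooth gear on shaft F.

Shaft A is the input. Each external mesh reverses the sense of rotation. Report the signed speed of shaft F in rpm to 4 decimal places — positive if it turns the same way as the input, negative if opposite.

-759.1500 rpm (opposite to input, |ω| = 759.1500 rpm)

Stage 1 [42T→70T]: ω = 1687.0000×42/70 = 1012.2000 rpm, dir flips to −; running = −1012.2000
Stage 2 [69T→94T]: ω = 1012.2000×69/94 = 742.9979 rpm, dir flips to +; running = +742.9979
Stage 3 [94T→12T]: ω = 742.9979×94/12 = 5820.1500 rpm, dir flips to −; running = −5820.1500
Stage 4 [12T→92T]: ω = 5820.1500×12/92 = 759.1500 rpm, dir flips to +; running = +759.1500
Stage 5 [66T→66T]: ω = 759.1500×66/66 = 759.1500 rpm, dir flips to −; running = −759.1500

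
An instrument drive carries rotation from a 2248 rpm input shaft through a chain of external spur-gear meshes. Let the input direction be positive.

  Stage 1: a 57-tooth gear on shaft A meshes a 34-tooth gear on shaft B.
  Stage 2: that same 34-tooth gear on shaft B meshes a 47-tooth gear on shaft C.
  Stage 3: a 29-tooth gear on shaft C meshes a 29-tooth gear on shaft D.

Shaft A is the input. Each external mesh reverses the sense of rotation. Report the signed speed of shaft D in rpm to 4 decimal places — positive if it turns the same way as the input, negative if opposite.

Stage 1 [57T→34T]: ω = 2248.0000×57/34 = 3768.7059 rpm, dir flips to −; running = −3768.7059
Stage 2 [34T→47T]: ω = 3768.7059×34/47 = 2726.2979 rpm, dir flips to +; running = +2726.2979
Stage 3 [29T→29T]: ω = 2726.2979×29/29 = 2726.2979 rpm, dir flips to −; running = −2726.2979

-2726.2979 rpm (opposite to input, |ω| = 2726.2979 rpm)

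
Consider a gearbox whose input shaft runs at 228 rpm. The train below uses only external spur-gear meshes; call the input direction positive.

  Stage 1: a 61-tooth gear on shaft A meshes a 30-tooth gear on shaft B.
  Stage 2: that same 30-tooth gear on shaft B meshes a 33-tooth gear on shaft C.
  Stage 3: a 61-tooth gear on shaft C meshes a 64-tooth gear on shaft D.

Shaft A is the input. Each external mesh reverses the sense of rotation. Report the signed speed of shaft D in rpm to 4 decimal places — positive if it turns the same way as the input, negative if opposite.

-401.6989 rpm (opposite to input, |ω| = 401.6989 rpm)

Stage 1 [61T→30T]: ω = 228.0000×61/30 = 463.6000 rpm, dir flips to −; running = −463.6000
Stage 2 [30T→33T]: ω = 463.6000×30/33 = 421.4545 rpm, dir flips to +; running = +421.4545
Stage 3 [61T→64T]: ω = 421.4545×61/64 = 401.6989 rpm, dir flips to −; running = −401.6989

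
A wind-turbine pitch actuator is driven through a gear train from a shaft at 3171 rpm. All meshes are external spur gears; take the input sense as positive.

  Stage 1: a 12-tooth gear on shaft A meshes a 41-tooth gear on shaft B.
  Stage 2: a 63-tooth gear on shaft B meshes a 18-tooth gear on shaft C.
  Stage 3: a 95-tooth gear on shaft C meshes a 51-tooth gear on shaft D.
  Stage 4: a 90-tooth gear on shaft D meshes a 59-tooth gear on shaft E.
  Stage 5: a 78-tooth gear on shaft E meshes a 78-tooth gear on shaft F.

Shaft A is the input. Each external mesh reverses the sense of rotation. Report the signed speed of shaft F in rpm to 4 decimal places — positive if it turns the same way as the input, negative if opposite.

-9230.0829 rpm (opposite to input, |ω| = 9230.0829 rpm)

Stage 1 [12T→41T]: ω = 3171.0000×12/41 = 928.0976 rpm, dir flips to −; running = −928.0976
Stage 2 [63T→18T]: ω = 928.0976×63/18 = 3248.3415 rpm, dir flips to +; running = +3248.3415
Stage 3 [95T→51T]: ω = 3248.3415×95/51 = 6050.8321 rpm, dir flips to −; running = −6050.8321
Stage 4 [90T→59T]: ω = 6050.8321×90/59 = 9230.0829 rpm, dir flips to +; running = +9230.0829
Stage 5 [78T→78T]: ω = 9230.0829×78/78 = 9230.0829 rpm, dir flips to −; running = −9230.0829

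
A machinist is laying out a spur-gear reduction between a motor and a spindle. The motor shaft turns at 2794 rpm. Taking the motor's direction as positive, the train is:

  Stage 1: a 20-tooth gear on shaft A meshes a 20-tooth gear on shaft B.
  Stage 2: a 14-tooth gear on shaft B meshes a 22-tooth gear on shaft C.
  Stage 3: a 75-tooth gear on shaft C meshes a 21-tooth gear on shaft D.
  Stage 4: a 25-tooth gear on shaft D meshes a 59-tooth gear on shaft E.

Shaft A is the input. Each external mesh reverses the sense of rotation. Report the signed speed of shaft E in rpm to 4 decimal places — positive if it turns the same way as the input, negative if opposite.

Stage 1 [20T→20T]: ω = 2794.0000×20/20 = 2794.0000 rpm, dir flips to −; running = −2794.0000
Stage 2 [14T→22T]: ω = 2794.0000×14/22 = 1778.0000 rpm, dir flips to +; running = +1778.0000
Stage 3 [75T→21T]: ω = 1778.0000×75/21 = 6350.0000 rpm, dir flips to −; running = −6350.0000
Stage 4 [25T→59T]: ω = 6350.0000×25/59 = 2690.6780 rpm, dir flips to +; running = +2690.6780

+2690.6780 rpm (same as input, |ω| = 2690.6780 rpm)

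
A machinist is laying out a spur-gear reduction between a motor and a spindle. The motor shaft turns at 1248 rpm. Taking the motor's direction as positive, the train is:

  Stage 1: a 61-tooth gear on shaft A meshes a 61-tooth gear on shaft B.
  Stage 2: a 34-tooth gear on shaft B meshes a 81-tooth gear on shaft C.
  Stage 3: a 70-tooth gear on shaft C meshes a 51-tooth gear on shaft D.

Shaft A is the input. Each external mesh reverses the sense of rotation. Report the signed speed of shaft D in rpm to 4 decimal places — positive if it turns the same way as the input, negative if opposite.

-719.0123 rpm (opposite to input, |ω| = 719.0123 rpm)

Stage 1 [61T→61T]: ω = 1248.0000×61/61 = 1248.0000 rpm, dir flips to −; running = −1248.0000
Stage 2 [34T→81T]: ω = 1248.0000×34/81 = 523.8519 rpm, dir flips to +; running = +523.8519
Stage 3 [70T→51T]: ω = 523.8519×70/51 = 719.0123 rpm, dir flips to −; running = −719.0123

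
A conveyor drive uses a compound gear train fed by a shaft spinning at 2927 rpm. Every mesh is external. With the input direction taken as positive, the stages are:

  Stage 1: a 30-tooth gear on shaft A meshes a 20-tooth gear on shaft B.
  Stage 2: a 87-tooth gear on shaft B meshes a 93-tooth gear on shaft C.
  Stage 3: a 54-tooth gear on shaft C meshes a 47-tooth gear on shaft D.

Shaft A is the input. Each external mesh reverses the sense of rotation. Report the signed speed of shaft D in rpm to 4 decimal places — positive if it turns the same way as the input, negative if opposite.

-4718.9588 rpm (opposite to input, |ω| = 4718.9588 rpm)

Stage 1 [30T→20T]: ω = 2927.0000×30/20 = 4390.5000 rpm, dir flips to −; running = −4390.5000
Stage 2 [87T→93T]: ω = 4390.5000×87/93 = 4107.2419 rpm, dir flips to +; running = +4107.2419
Stage 3 [54T→47T]: ω = 4107.2419×54/47 = 4718.9588 rpm, dir flips to −; running = −4718.9588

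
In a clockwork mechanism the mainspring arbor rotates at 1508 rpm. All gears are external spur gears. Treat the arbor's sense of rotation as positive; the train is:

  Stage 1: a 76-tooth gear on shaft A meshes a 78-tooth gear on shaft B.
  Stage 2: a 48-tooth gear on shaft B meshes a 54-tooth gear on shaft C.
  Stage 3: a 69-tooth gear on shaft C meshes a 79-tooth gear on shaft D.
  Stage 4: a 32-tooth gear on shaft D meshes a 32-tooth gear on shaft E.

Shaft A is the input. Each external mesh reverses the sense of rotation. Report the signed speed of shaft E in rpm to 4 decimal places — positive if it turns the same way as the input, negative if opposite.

Stage 1 [76T→78T]: ω = 1508.0000×76/78 = 1469.3333 rpm, dir flips to −; running = −1469.3333
Stage 2 [48T→54T]: ω = 1469.3333×48/54 = 1306.0741 rpm, dir flips to +; running = +1306.0741
Stage 3 [69T→79T]: ω = 1306.0741×69/79 = 1140.7482 rpm, dir flips to −; running = −1140.7482
Stage 4 [32T→32T]: ω = 1140.7482×32/32 = 1140.7482 rpm, dir flips to +; running = +1140.7482

+1140.7482 rpm (same as input, |ω| = 1140.7482 rpm)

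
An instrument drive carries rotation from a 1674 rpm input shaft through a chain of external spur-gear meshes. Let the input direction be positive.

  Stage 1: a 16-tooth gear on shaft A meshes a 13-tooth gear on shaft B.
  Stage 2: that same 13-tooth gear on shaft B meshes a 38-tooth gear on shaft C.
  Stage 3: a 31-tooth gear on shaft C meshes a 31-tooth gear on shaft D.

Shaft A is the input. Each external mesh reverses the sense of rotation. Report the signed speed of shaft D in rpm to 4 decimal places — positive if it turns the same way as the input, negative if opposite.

Stage 1 [16T→13T]: ω = 1674.0000×16/13 = 2060.3077 rpm, dir flips to −; running = −2060.3077
Stage 2 [13T→38T]: ω = 2060.3077×13/38 = 704.8421 rpm, dir flips to +; running = +704.8421
Stage 3 [31T→31T]: ω = 704.8421×31/31 = 704.8421 rpm, dir flips to −; running = −704.8421

-704.8421 rpm (opposite to input, |ω| = 704.8421 rpm)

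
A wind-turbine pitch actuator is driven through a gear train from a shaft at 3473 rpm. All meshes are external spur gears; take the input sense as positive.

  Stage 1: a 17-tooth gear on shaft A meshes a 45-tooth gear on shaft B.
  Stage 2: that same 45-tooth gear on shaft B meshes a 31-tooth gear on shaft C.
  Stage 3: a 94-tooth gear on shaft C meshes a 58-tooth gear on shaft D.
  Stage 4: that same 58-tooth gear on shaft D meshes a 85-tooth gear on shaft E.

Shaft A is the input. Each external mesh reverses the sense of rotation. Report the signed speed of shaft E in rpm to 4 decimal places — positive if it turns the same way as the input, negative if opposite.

Stage 1 [17T→45T]: ω = 3473.0000×17/45 = 1312.0222 rpm, dir flips to −; running = −1312.0222
Stage 2 [45T→31T]: ω = 1312.0222×45/31 = 1904.5484 rpm, dir flips to +; running = +1904.5484
Stage 3 [94T→58T]: ω = 1904.5484×94/58 = 3086.6819 rpm, dir flips to −; running = −3086.6819
Stage 4 [58T→85T]: ω = 3086.6819×58/85 = 2106.2065 rpm, dir flips to +; running = +2106.2065

+2106.2065 rpm (same as input, |ω| = 2106.2065 rpm)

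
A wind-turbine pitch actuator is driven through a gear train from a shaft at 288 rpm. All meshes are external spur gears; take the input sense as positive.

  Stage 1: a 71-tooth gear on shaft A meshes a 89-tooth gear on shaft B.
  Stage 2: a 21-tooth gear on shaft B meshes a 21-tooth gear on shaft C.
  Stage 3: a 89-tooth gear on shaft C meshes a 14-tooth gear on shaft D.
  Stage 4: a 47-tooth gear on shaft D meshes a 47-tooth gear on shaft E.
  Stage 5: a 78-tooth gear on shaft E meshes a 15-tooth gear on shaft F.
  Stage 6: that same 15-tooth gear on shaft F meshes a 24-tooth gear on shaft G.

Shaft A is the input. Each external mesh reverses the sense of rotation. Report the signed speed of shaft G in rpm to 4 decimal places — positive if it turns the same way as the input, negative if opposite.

Stage 1 [71T→89T]: ω = 288.0000×71/89 = 229.7528 rpm, dir flips to −; running = −229.7528
Stage 2 [21T→21T]: ω = 229.7528×21/21 = 229.7528 rpm, dir flips to +; running = +229.7528
Stage 3 [89T→14T]: ω = 229.7528×89/14 = 1460.5714 rpm, dir flips to −; running = −1460.5714
Stage 4 [47T→47T]: ω = 1460.5714×47/47 = 1460.5714 rpm, dir flips to +; running = +1460.5714
Stage 5 [78T→15T]: ω = 1460.5714×78/15 = 7594.9714 rpm, dir flips to −; running = −7594.9714
Stage 6 [15T→24T]: ω = 7594.9714×15/24 = 4746.8571 rpm, dir flips to +; running = +4746.8571

+4746.8571 rpm (same as input, |ω| = 4746.8571 rpm)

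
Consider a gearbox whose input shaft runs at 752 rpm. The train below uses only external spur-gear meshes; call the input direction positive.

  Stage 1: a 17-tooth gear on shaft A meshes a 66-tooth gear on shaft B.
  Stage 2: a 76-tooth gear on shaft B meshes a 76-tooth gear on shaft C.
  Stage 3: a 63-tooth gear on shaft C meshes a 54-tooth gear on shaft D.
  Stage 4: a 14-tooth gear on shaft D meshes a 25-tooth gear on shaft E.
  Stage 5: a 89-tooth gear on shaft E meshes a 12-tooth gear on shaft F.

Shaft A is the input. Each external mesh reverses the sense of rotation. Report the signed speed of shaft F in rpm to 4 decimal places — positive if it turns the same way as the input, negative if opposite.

Stage 1 [17T→66T]: ω = 752.0000×17/66 = 193.6970 rpm, dir flips to −; running = −193.6970
Stage 2 [76T→76T]: ω = 193.6970×76/76 = 193.6970 rpm, dir flips to +; running = +193.6970
Stage 3 [63T→54T]: ω = 193.6970×63/54 = 225.9798 rpm, dir flips to −; running = −225.9798
Stage 4 [14T→25T]: ω = 225.9798×14/25 = 126.5487 rpm, dir flips to +; running = +126.5487
Stage 5 [89T→12T]: ω = 126.5487×89/12 = 938.5694 rpm, dir flips to −; running = −938.5694

-938.5694 rpm (opposite to input, |ω| = 938.5694 rpm)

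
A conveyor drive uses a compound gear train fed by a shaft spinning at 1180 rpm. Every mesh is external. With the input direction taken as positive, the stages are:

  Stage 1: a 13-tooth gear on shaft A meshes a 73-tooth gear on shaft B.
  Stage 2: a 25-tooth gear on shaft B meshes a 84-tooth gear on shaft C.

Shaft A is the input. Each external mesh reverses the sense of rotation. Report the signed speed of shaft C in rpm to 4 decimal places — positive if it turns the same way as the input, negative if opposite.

Stage 1 [13T→73T]: ω = 1180.0000×13/73 = 210.1370 rpm, dir flips to −; running = −210.1370
Stage 2 [25T→84T]: ω = 210.1370×25/84 = 62.5408 rpm, dir flips to +; running = +62.5408

+62.5408 rpm (same as input, |ω| = 62.5408 rpm)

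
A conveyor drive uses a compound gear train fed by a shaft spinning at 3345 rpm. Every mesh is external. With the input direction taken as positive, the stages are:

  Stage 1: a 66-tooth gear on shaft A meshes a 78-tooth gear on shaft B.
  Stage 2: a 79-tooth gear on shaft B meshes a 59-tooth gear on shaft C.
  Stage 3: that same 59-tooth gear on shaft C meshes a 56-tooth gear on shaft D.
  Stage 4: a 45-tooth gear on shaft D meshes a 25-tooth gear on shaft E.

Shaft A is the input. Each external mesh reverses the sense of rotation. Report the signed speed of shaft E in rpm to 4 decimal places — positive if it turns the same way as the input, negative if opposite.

Stage 1 [66T→78T]: ω = 3345.0000×66/78 = 2830.3846 rpm, dir flips to −; running = −2830.3846
Stage 2 [79T→59T]: ω = 2830.3846×79/59 = 3789.8370 rpm, dir flips to +; running = +3789.8370
Stage 3 [59T→56T]: ω = 3789.8370×59/56 = 3992.8640 rpm, dir flips to −; running = −3992.8640
Stage 4 [45T→25T]: ω = 3992.8640×45/25 = 7187.1552 rpm, dir flips to +; running = +7187.1552

+7187.1552 rpm (same as input, |ω| = 7187.1552 rpm)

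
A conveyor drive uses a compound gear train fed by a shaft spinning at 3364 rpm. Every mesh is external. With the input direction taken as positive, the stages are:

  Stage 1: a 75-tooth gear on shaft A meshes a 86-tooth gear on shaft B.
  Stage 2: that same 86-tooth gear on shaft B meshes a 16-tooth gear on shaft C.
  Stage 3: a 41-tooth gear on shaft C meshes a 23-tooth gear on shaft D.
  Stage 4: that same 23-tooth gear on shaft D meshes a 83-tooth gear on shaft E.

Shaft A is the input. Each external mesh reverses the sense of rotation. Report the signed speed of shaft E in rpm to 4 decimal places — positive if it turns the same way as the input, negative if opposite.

Stage 1 [75T→86T]: ω = 3364.0000×75/86 = 2933.7209 rpm, dir flips to −; running = −2933.7209
Stage 2 [86T→16T]: ω = 2933.7209×86/16 = 15768.7500 rpm, dir flips to +; running = +15768.7500
Stage 3 [41T→23T]: ω = 15768.7500×41/23 = 28109.5109 rpm, dir flips to −; running = −28109.5109
Stage 4 [23T→83T]: ω = 28109.5109×23/83 = 7789.3825 rpm, dir flips to +; running = +7789.3825

+7789.3825 rpm (same as input, |ω| = 7789.3825 rpm)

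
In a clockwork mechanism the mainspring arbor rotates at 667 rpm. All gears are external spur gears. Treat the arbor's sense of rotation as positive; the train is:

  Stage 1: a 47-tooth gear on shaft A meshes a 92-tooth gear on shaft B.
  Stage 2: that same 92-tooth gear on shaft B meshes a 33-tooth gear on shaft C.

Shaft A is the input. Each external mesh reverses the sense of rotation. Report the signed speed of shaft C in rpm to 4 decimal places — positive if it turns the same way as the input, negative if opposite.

+949.9697 rpm (same as input, |ω| = 949.9697 rpm)

Stage 1 [47T→92T]: ω = 667.0000×47/92 = 340.7500 rpm, dir flips to −; running = −340.7500
Stage 2 [92T→33T]: ω = 340.7500×92/33 = 949.9697 rpm, dir flips to +; running = +949.9697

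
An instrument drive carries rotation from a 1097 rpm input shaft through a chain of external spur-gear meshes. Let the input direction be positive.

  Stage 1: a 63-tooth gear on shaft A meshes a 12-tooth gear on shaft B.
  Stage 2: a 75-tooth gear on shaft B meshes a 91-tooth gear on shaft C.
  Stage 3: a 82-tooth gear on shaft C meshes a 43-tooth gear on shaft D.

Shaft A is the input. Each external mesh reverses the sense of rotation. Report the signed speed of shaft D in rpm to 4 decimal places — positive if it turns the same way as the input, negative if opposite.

Stage 1 [63T→12T]: ω = 1097.0000×63/12 = 5759.2500 rpm, dir flips to −; running = −5759.2500
Stage 2 [75T→91T]: ω = 5759.2500×75/91 = 4746.6346 rpm, dir flips to +; running = +4746.6346
Stage 3 [82T→43T]: ω = 4746.6346×82/43 = 9051.7218 rpm, dir flips to −; running = −9051.7218

-9051.7218 rpm (opposite to input, |ω| = 9051.7218 rpm)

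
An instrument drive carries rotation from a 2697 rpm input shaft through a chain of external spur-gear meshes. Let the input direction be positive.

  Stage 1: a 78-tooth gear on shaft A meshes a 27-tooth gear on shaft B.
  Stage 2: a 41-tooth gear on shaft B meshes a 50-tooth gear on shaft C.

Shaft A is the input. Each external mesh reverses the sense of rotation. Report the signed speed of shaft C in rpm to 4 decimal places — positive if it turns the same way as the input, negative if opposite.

+6388.8933 rpm (same as input, |ω| = 6388.8933 rpm)

Stage 1 [78T→27T]: ω = 2697.0000×78/27 = 7791.3333 rpm, dir flips to −; running = −7791.3333
Stage 2 [41T→50T]: ω = 7791.3333×41/50 = 6388.8933 rpm, dir flips to +; running = +6388.8933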